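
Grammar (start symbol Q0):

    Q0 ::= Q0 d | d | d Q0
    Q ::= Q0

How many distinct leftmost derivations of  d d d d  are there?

Parse trees for d d d d:
  [Q0 [Q0 [Q0 [Q0 d] d] d] d]
  [Q0 [Q0 [Q0 d [Q0 d]] d] d]
  [Q0 [Q0 d [Q0 [Q0 d] d]] d]
  [Q0 [Q0 d [Q0 d [Q0 d]]] d]
  [Q0 d [Q0 [Q0 [Q0 d] d] d]]
  [Q0 d [Q0 [Q0 d [Q0 d]] d]]
  [Q0 d [Q0 d [Q0 [Q0 d] d]]]
  [Q0 d [Q0 d [Q0 d [Q0 d]]]]

8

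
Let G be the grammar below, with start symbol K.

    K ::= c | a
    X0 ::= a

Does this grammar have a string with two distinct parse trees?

Unambiguous

(X0 is unreachable from K, so its rules don't affect L(K).) Restricted to the reachable nonterminals, every rule has the form A → t or A → t B, and no two rules for the same A share a first terminal. The grammar encodes a DFA — one run per string.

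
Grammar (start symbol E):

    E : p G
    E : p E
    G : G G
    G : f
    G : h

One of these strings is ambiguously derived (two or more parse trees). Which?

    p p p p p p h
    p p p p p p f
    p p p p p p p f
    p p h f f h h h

p p h f f h h h

p p p p p p h: 1 tree
p p p p p p f: 1 tree
p p p p p p p f: 1 tree
p p h f f h h h: 42 trees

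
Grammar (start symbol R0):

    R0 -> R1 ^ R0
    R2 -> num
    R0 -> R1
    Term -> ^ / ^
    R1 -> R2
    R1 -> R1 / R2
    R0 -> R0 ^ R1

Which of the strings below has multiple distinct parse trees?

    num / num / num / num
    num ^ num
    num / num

num ^ num

num / num / num / num: 1 tree
num ^ num: 2 trees
num / num: 1 tree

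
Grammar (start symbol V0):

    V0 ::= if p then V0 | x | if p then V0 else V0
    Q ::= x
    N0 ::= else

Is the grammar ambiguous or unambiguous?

Ambiguous

Witness: if p then if p then x else x

Derivation 1: V0 ⇒ if p then V0 ⇒ if p then if p then V0 else V0 ⇒ if p then if p then x else V0 ⇒ if p then if p then x else x
Derivation 2: V0 ⇒ if p then V0 else V0 ⇒ if p then if p then V0 else V0 ⇒ if p then if p then x else V0 ⇒ if p then if p then x else x

Two distinct leftmost derivations for the same string.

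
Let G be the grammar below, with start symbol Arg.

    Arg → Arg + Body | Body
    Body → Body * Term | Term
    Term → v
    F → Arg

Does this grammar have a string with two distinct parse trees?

Unambiguous

Only Arg, Body, Term are reachable from Arg; ignoring the rest: This is a standard precedence ladder (Arg over Body over Term), with each level left-recursive on its own operator ('+' at Arg, '*' at Body). That structure is LR(1), hence unambiguous.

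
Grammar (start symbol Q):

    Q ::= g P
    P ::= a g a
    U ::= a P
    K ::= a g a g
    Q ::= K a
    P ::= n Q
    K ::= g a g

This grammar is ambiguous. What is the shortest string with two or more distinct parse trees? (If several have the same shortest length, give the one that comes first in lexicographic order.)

length 4: g a g a has 2 parse trees

Two derivations of g a g a:
  Q ⇒ g P ⇒ g a g a
  Q ⇒ K a ⇒ g a g a

g a g a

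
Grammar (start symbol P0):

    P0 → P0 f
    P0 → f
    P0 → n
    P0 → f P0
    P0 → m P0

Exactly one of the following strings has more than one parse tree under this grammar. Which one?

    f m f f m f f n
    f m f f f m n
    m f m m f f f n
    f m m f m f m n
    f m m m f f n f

f m m m f f n f

f m f f m f f n: 1 tree
f m f f f m n: 1 tree
m f m m f f f n: 1 tree
f m m f m f m n: 1 tree
f m m m f f n f: 7 trees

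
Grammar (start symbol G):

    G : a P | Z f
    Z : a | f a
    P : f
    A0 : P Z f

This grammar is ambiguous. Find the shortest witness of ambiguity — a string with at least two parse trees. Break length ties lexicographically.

length 2: a f has 2 parse trees

Two derivations of a f:
  G ⇒ a P ⇒ a f
  G ⇒ Z f ⇒ a f

a f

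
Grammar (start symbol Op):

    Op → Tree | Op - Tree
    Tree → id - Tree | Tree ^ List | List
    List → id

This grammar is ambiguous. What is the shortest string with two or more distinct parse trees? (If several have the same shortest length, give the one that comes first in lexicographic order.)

length 1: no string has ≥2 trees
length 3: id - id has 2 parse trees

Two derivations of id - id:
  Op ⇒ Tree ⇒ id - Tree ⇒ id - List ⇒ id - id
  Op ⇒ Op - Tree ⇒ Tree - Tree ⇒ List - Tree ⇒ id - Tree ⇒ id - List ⇒ id - id

id - id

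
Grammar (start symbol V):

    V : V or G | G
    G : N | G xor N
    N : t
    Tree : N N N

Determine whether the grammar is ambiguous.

Only V, G, N are reachable from V; ignoring the rest: The grammar is stratified — V handles 'or' (left-recursive), G handles 'xor', N atoms. Each operator has a fixed associativity and precedence level, so every string has one parse.

Unambiguous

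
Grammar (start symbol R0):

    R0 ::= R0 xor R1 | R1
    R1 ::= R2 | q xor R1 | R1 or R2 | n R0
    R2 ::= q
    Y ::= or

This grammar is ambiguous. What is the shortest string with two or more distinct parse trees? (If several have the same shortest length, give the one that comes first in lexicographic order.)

length 1: no string has ≥2 trees
length 2: no string has ≥2 trees
length 3: q xor q has 2 parse trees

Two derivations of q xor q:
  R0 ⇒ R0 xor R1 ⇒ R1 xor R1 ⇒ R2 xor R1 ⇒ q xor R1 ⇒ q xor R2 ⇒ q xor q
  R0 ⇒ R1 ⇒ q xor R1 ⇒ q xor R2 ⇒ q xor q

q xor q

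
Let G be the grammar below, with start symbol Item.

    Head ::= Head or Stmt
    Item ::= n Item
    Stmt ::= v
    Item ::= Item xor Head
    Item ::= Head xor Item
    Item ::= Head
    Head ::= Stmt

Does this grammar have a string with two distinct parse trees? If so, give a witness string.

Witness: v xor v

Derivation 1: Item ⇒ Item xor Head ⇒ Head xor Head ⇒ Stmt xor Head ⇒ v xor Head ⇒ v xor Stmt ⇒ v xor v
Derivation 2: Item ⇒ Head xor Item ⇒ Stmt xor Item ⇒ v xor Item ⇒ v xor Head ⇒ v xor Stmt ⇒ v xor v

Two distinct leftmost derivations for the same string.

Ambiguous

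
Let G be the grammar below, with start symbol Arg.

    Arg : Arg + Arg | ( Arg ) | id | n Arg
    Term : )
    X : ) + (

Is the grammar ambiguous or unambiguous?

Witness: n id + id

Derivation 1: Arg ⇒ Arg + Arg ⇒ n Arg + Arg ⇒ n id + Arg ⇒ n id + id
Derivation 2: Arg ⇒ n Arg ⇒ n Arg + Arg ⇒ n id + Arg ⇒ n id + id

Two distinct leftmost derivations for the same string.

Ambiguous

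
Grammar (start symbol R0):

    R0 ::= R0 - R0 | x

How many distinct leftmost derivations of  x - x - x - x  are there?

5

Parse trees for x - x - x - x:
  [R0 [R0 x] - [R0 [R0 x] - [R0 [R0 x] - [R0 x]]]]
  [R0 [R0 x] - [R0 [R0 [R0 x] - [R0 x]] - [R0 x]]]
  [R0 [R0 [R0 x] - [R0 x]] - [R0 [R0 x] - [R0 x]]]
  [R0 [R0 [R0 x] - [R0 [R0 x] - [R0 x]]] - [R0 x]]
  [R0 [R0 [R0 [R0 x] - [R0 x]] - [R0 x]] - [R0 x]]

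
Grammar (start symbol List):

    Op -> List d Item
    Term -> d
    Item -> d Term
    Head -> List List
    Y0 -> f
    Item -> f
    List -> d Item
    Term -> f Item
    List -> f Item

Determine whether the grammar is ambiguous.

(Op, Head, Y0 are unreachable from List, so their rules don't affect L(List).) Restricted to the reachable nonterminals, every rule has the form A → t or A → t B, and no two rules for the same A share a first terminal. The grammar encodes a DFA — one run per string.

Unambiguous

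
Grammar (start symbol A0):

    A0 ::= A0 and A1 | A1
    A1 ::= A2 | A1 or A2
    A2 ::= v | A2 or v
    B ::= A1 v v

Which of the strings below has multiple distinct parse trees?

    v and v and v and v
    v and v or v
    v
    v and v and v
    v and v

v and v and v and v: 1 tree
v and v or v: 2 trees
v: 1 tree
v and v and v: 1 tree
v and v: 1 tree

v and v or v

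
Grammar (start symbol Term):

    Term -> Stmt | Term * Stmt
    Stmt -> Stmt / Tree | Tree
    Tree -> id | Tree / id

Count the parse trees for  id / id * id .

Parse trees for id / id * id:
  [Term [Term [Stmt [Stmt [Tree id]] / [Tree id]]] * [Stmt [Tree id]]]
  [Term [Term [Stmt [Tree [Tree id] / id]]] * [Stmt [Tree id]]]

2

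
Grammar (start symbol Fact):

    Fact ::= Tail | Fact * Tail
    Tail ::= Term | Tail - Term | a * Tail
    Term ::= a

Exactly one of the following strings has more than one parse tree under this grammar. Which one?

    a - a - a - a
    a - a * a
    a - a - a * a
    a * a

a - a - a - a: 1 tree
a - a * a: 1 tree
a - a - a * a: 1 tree
a * a: 2 trees

a * a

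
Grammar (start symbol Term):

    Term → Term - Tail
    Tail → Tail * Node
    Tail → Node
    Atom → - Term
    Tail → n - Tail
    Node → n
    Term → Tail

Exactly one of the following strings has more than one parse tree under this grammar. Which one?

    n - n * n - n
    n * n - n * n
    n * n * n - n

n - n * n - n

n - n * n - n: 3 trees
n * n - n * n: 1 tree
n * n * n - n: 1 tree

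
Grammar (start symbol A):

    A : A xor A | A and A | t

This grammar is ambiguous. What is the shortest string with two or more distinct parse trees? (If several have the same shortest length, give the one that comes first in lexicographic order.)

t and t and t

length 1: no string has ≥2 trees
length 3: no string has ≥2 trees
length 5: t and t and t has 2 parse trees

Two derivations of t and t and t:
  A ⇒ A and A ⇒ A and A and A ⇒ t and A and A ⇒ t and t and A ⇒ t and t and t
  A ⇒ A and A ⇒ t and A ⇒ t and A and A ⇒ t and t and A ⇒ t and t and t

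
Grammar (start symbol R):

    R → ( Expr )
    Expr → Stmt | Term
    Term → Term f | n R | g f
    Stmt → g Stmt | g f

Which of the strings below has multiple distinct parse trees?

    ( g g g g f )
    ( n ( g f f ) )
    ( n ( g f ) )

( g g g g f ): 1 tree
( n ( g f f ) ): 1 tree
( n ( g f ) ): 2 trees

( n ( g f ) )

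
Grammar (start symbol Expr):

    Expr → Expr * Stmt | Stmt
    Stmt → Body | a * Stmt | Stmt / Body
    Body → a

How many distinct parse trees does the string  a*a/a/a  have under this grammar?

Parse trees for a*a/a/a:
  [Expr [Expr [Stmt [Body a]]] * [Stmt [Stmt [Stmt [Body a]] / [Body a]] / [Body a]]]
  [Expr [Stmt a * [Stmt [Stmt [Stmt [Body a]] / [Body a]] / [Body a]]]]
  [Expr [Stmt [Stmt a * [Stmt [Stmt [Body a]] / [Body a]]] / [Body a]]]
  [Expr [Stmt [Stmt [Stmt a * [Stmt [Body a]]] / [Body a]] / [Body a]]]

4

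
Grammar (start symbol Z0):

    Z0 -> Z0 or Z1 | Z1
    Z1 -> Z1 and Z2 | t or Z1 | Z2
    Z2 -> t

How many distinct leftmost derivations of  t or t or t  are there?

Parse trees for t or t or t:
  [Z0 [Z0 [Z1 [Z2 t]]] or [Z1 t or [Z1 [Z2 t]]]]
  [Z0 [Z0 [Z0 [Z1 [Z2 t]]] or [Z1 [Z2 t]]] or [Z1 [Z2 t]]]
  [Z0 [Z0 [Z1 t or [Z1 [Z2 t]]]] or [Z1 [Z2 t]]]
  [Z0 [Z1 t or [Z1 t or [Z1 [Z2 t]]]]]

4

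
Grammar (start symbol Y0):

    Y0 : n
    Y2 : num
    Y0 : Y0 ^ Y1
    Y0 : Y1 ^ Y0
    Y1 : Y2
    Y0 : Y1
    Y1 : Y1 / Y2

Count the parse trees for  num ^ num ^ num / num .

Parse trees for num ^ num ^ num / num:
  [Y0 [Y0 [Y0 [Y1 [Y2 num]]] ^ [Y1 [Y2 num]]] ^ [Y1 [Y1 [Y2 num]] / [Y2 num]]]
  [Y0 [Y0 [Y1 [Y2 num]] ^ [Y0 [Y1 [Y2 num]]]] ^ [Y1 [Y1 [Y2 num]] / [Y2 num]]]
  [Y0 [Y1 [Y2 num]] ^ [Y0 [Y0 [Y1 [Y2 num]]] ^ [Y1 [Y1 [Y2 num]] / [Y2 num]]]]
  [Y0 [Y1 [Y2 num]] ^ [Y0 [Y1 [Y2 num]] ^ [Y0 [Y1 [Y1 [Y2 num]] / [Y2 num]]]]]

4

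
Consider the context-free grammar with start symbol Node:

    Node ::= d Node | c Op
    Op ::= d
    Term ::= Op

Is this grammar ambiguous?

Only Node, Op are reachable from Node; ignoring the rest: Each reachable nonterminal has at most one production per leading terminal, and all productions are right-linear; the derivation is determined token-by-token.

Unambiguous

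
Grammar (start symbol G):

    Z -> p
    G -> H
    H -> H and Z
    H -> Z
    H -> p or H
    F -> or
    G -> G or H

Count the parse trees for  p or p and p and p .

Parse trees for p or p and p and p:
  [G [H [H [H p or [H [Z p]]] and [Z p]] and [Z p]]]
  [G [H [H p or [H [H [Z p]] and [Z p]]] and [Z p]]]
  [G [H p or [H [H [H [Z p]] and [Z p]] and [Z p]]]]
  [G [G [H [Z p]]] or [H [H [H [Z p]] and [Z p]] and [Z p]]]

4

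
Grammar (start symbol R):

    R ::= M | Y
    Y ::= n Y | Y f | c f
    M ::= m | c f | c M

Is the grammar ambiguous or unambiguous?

Ambiguous

Witness: c f

Derivation 1: R ⇒ M ⇒ c f
Derivation 2: R ⇒ Y ⇒ c f

Two distinct leftmost derivations for the same string.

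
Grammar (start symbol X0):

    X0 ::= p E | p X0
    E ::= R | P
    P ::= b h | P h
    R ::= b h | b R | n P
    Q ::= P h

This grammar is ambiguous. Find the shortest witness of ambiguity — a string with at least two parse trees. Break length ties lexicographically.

p b h

length 3: p b h has 2 parse trees

Two derivations of p b h:
  X0 ⇒ p E ⇒ p R ⇒ p b h
  X0 ⇒ p E ⇒ p P ⇒ p b h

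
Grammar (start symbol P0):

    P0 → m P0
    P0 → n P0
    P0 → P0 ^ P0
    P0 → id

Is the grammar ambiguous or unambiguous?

Ambiguous

Witness: m id ^ id

Derivation 1: P0 ⇒ m P0 ⇒ m P0 ^ P0 ⇒ m id ^ P0 ⇒ m id ^ id
Derivation 2: P0 ⇒ P0 ^ P0 ⇒ m P0 ^ P0 ⇒ m id ^ P0 ⇒ m id ^ id

Two distinct leftmost derivations for the same string.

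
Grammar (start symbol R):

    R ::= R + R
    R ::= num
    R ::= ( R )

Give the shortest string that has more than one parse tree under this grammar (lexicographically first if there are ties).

length 1: no string has ≥2 trees
length 3: no string has ≥2 trees
length 5: num + num + num has 2 parse trees

Two derivations of num + num + num:
  R ⇒ R + R ⇒ R + R + R ⇒ num + R + R ⇒ num + num + R ⇒ num + num + num
  R ⇒ R + R ⇒ num + R ⇒ num + R + R ⇒ num + num + R ⇒ num + num + num

num + num + num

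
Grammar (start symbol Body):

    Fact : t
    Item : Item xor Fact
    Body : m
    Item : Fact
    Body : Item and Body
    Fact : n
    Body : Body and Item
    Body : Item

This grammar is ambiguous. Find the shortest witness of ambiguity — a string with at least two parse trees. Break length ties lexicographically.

length 1: no string has ≥2 trees
length 3: n and n has 2 parse trees

Two derivations of n and n:
  Body ⇒ Item and Body ⇒ Fact and Body ⇒ n and Body ⇒ n and Item ⇒ n and Fact ⇒ n and n
  Body ⇒ Body and Item ⇒ Item and Item ⇒ Fact and Item ⇒ n and Item ⇒ n and Fact ⇒ n and n

n and n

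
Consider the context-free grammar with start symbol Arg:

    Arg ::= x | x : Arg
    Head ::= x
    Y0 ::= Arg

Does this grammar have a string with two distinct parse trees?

Unambiguous

(Head, Y0 are unreachable from Arg, so their rules don't affect L(Arg).) Right-recursive list with a separator: after each atom, whether the separator follows determines the rule. One parse per string.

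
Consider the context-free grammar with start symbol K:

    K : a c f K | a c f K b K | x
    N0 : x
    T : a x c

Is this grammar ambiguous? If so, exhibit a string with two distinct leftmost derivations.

Witness: a c f a c f x b x

Derivation 1: K ⇒ a c f K ⇒ a c f a c f K b K ⇒ a c f a c f x b K ⇒ a c f a c f x b x
Derivation 2: K ⇒ a c f K b K ⇒ a c f a c f K b K ⇒ a c f a c f x b K ⇒ a c f a c f x b x

Two distinct leftmost derivations for the same string.

Ambiguous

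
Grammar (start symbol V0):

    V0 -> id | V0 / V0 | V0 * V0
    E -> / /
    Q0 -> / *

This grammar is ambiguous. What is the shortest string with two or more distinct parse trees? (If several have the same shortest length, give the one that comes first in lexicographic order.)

id * id * id

length 1: no string has ≥2 trees
length 3: no string has ≥2 trees
length 5: id * id * id has 2 parse trees

Two derivations of id * id * id:
  V0 ⇒ V0 * V0 ⇒ id * V0 ⇒ id * V0 * V0 ⇒ id * id * V0 ⇒ id * id * id
  V0 ⇒ V0 * V0 ⇒ V0 * V0 * V0 ⇒ id * V0 * V0 ⇒ id * id * V0 ⇒ id * id * id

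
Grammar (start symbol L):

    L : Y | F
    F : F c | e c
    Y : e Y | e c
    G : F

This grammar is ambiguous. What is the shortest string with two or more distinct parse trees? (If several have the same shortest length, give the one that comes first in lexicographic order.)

e c

length 2: e c has 2 parse trees

Two derivations of e c:
  L ⇒ Y ⇒ e c
  L ⇒ F ⇒ e c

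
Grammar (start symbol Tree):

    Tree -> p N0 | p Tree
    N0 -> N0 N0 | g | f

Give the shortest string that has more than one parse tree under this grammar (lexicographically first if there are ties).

length 2: no string has ≥2 trees
length 3: no string has ≥2 trees
length 4: p f f f has 2 parse trees

Two derivations of p f f f:
  Tree ⇒ p N0 ⇒ p N0 N0 ⇒ p N0 N0 N0 ⇒ p f N0 N0 ⇒ p f f N0 ⇒ p f f f
  Tree ⇒ p N0 ⇒ p N0 N0 ⇒ p f N0 ⇒ p f N0 N0 ⇒ p f f N0 ⇒ p f f f

p f f f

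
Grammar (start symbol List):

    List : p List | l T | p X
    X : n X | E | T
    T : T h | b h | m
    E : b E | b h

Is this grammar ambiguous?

Ambiguous

Witness: p b h

Derivation 1: List ⇒ p X ⇒ p E ⇒ p b h
Derivation 2: List ⇒ p X ⇒ p T ⇒ p b h

Two distinct leftmost derivations for the same string.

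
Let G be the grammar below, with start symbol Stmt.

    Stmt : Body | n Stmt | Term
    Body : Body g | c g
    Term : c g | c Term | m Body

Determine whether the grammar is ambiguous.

Ambiguous

Witness: c g

Derivation 1: Stmt ⇒ Body ⇒ c g
Derivation 2: Stmt ⇒ Term ⇒ c g

Two distinct leftmost derivations for the same string.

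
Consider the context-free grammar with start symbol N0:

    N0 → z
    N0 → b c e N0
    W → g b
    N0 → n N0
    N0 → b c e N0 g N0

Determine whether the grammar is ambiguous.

Witness: b c e b c e z g z

Derivation 1: N0 ⇒ b c e N0 ⇒ b c e b c e N0 g N0 ⇒ b c e b c e z g N0 ⇒ b c e b c e z g z
Derivation 2: N0 ⇒ b c e N0 g N0 ⇒ b c e b c e N0 g N0 ⇒ b c e b c e z g N0 ⇒ b c e b c e z g z

Two distinct leftmost derivations for the same string.

Ambiguous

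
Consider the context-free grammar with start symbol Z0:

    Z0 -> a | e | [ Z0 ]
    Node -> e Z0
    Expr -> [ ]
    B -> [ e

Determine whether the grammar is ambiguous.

Unambiguous

(Node, Expr, B are unreachable from Z0, so their rules don't affect L(Z0).) L(Z0) is { openⁿ atom closeⁿ : n ≥ 0 }. The bracket depth fixes n, and the derivation is forced at every step.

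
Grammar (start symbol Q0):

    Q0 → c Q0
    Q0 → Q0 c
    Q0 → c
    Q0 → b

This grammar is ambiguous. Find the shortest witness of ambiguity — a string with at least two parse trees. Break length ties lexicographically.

length 1: no string has ≥2 trees
length 2: c c has 2 parse trees

Two derivations of c c:
  Q0 ⇒ c Q0 ⇒ c c
  Q0 ⇒ Q0 c ⇒ c c

c c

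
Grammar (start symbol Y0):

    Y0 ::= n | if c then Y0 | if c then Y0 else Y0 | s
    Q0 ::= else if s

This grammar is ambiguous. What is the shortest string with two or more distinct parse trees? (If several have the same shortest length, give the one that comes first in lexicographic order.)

if c then if c then n else n

length 1: no string has ≥2 trees
length 4: no string has ≥2 trees
length 6: no string has ≥2 trees
length 7: no string has ≥2 trees
length 9: if c then if c then n else n has 2 parse trees

Two derivations of if c then if c then n else n:
  Y0 ⇒ if c then Y0 ⇒ if c then if c then Y0 else Y0 ⇒ if c then if c then n else Y0 ⇒ if c then if c then n else n
  Y0 ⇒ if c then Y0 else Y0 ⇒ if c then if c then Y0 else Y0 ⇒ if c then if c then n else Y0 ⇒ if c then if c then n else n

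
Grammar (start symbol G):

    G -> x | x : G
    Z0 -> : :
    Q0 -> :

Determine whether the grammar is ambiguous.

Only G is reachable from G; ignoring the rest: Right-recursive list with a separator: after each atom, whether the separator follows determines the rule. One parse per string.

Unambiguous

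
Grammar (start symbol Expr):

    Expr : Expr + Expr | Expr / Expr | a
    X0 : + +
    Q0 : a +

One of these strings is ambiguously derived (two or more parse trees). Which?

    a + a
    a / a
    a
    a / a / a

a + a: 1 tree
a / a: 1 tree
a: 1 tree
a / a / a: 2 trees

a / a / a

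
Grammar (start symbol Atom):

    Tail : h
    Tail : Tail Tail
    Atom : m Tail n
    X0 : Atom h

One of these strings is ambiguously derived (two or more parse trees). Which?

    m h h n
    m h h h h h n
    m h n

m h h h h h n

m h h n: 1 tree
m h h h h h n: 14 trees
m h n: 1 tree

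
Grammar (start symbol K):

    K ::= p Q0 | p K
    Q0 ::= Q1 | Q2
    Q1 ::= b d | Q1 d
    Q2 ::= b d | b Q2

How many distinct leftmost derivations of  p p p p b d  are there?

Parse trees for p p p p b d:
  [K p [K p [K p [K p [Q0 [Q1 b d]]]]]]
  [K p [K p [K p [K p [Q0 [Q2 b d]]]]]]

2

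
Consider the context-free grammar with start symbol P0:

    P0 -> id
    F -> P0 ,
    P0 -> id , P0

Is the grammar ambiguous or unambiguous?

Unambiguous

Only P0 is reachable from P0; ignoring the rest: Right-recursive list with a separator: after each atom, whether the separator follows determines the rule. One parse per string.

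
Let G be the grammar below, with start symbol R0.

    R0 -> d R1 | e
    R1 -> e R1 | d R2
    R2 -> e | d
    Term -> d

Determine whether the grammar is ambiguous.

Unambiguous

Only R0, R1, R2 are reachable from R0; ignoring the rest: The reachable rules are right-linear with at most one rule per (nonterminal, next-terminal) pair. Each input token forces the next rule, so parsing is deterministic.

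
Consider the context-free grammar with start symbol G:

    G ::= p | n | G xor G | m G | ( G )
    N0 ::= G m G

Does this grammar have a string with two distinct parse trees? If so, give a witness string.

Witness: m n xor n

Derivation 1: G ⇒ G xor G ⇒ m G xor G ⇒ m n xor G ⇒ m n xor n
Derivation 2: G ⇒ m G ⇒ m G xor G ⇒ m n xor G ⇒ m n xor n

Two distinct leftmost derivations for the same string.

Ambiguous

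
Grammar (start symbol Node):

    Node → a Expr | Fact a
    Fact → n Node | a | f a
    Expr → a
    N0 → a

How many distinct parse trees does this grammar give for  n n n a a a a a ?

Parse trees for n n n a a a a a:
  [Node [Fact n [Node [Fact n [Node [Fact n [Node a [Expr a]]] a]] a]] a]
  [Node [Fact n [Node [Fact n [Node [Fact n [Node [Fact a] a]] a]] a]] a]

2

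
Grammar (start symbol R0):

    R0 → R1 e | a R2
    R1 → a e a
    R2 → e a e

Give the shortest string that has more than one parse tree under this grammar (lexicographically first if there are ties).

a e a e

length 4: a e a e has 2 parse trees

Two derivations of a e a e:
  R0 ⇒ R1 e ⇒ a e a e
  R0 ⇒ a R2 ⇒ a e a e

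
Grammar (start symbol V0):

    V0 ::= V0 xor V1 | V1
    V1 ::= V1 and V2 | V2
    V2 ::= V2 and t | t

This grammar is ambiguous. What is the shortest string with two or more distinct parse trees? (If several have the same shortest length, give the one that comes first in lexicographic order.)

length 1: no string has ≥2 trees
length 3: t and t has 2 parse trees

Two derivations of t and t:
  V0 ⇒ V1 ⇒ V1 and V2 ⇒ V2 and V2 ⇒ t and V2 ⇒ t and t
  V0 ⇒ V1 ⇒ V2 ⇒ V2 and t ⇒ t and t

t and t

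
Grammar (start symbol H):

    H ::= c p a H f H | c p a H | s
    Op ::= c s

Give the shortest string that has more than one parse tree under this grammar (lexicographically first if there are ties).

c p a c p a s f s

length 1: no string has ≥2 trees
length 4: no string has ≥2 trees
length 6: no string has ≥2 trees
length 7: no string has ≥2 trees
length 9: c p a c p a s f s has 2 parse trees

Two derivations of c p a c p a s f s:
  H ⇒ c p a H f H ⇒ c p a c p a H f H ⇒ c p a c p a s f H ⇒ c p a c p a s f s
  H ⇒ c p a H ⇒ c p a c p a H f H ⇒ c p a c p a s f H ⇒ c p a c p a s f s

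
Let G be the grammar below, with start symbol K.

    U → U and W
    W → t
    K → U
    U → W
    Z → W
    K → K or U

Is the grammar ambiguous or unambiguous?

(Z is unreachable from K, so its rules don't affect L(K).) The grammar is stratified — K handles 'or' (left-recursive), U handles 'and', W atoms. Each operator has a fixed associativity and precedence level, so every string has one parse.

Unambiguous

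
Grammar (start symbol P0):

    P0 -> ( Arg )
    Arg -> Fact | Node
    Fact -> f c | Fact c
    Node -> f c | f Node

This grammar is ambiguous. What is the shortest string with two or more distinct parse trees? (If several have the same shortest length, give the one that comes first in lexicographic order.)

length 4: ( f c ) has 2 parse trees

Two derivations of ( f c ):
  P0 ⇒ ( Arg ) ⇒ ( Fact ) ⇒ ( f c )
  P0 ⇒ ( Arg ) ⇒ ( Node ) ⇒ ( f c )

( f c )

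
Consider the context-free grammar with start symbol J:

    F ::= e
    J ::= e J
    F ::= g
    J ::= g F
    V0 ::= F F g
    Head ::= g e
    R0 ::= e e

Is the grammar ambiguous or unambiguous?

Unambiguous

Only J, F are reachable from J; ignoring the rest: The reachable rules are right-linear with at most one rule per (nonterminal, next-terminal) pair. Each input token forces the next rule, so parsing is deterministic.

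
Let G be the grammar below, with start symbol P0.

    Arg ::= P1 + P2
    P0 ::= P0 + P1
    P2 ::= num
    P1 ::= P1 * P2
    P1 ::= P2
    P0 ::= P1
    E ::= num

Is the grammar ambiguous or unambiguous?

Unambiguous

Only P0, P1, P2 are reachable from P0; ignoring the rest: The grammar is stratified — P0 handles '+' (left-recursive), P1 handles '*', P2 atoms. Each operator has a fixed associativity and precedence level, so every string has one parse.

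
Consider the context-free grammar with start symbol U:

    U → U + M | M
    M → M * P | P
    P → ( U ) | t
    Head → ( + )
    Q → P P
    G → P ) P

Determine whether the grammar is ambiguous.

(Head, Q, G are unreachable from U, so their rules don't affect L(U).) This is a standard precedence ladder (U over M over P), with each level left-recursive on its own operator ('+' at U, '*' at M). That structure is LR(1), hence unambiguous.

Unambiguous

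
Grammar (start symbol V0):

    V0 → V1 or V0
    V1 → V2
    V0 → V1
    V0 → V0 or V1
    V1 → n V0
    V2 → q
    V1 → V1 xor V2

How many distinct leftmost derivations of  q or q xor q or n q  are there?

Parse trees for q or q xor q or n q:
  [V0 [V1 [V2 q]] or [V0 [V1 [V1 [V2 q]] xor [V2 q]] or [V0 [V1 n [V0 [V1 [V2 q]]]]]]]
  [V0 [V1 [V2 q]] or [V0 [V0 [V1 [V1 [V2 q]] xor [V2 q]]] or [V1 n [V0 [V1 [V2 q]]]]]]
  [V0 [V0 [V1 [V2 q]] or [V0 [V1 [V1 [V2 q]] xor [V2 q]]]] or [V1 n [V0 [V1 [V2 q]]]]]
  [V0 [V0 [V0 [V1 [V2 q]]] or [V1 [V1 [V2 q]] xor [V2 q]]] or [V1 n [V0 [V1 [V2 q]]]]]

4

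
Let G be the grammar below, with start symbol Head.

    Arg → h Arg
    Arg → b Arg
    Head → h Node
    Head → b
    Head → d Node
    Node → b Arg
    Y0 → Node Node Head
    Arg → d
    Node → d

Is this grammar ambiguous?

Unambiguous

Only Head, Node, Arg are reachable from Head; ignoring the rest: Restricted to the reachable nonterminals, every rule has the form A → t or A → t B, and no two rules for the same A share a first terminal. The grammar encodes a DFA — one run per string.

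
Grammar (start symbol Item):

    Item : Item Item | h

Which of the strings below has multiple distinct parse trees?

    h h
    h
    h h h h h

h h: 1 tree
h: 1 tree
h h h h h: 14 trees

h h h h h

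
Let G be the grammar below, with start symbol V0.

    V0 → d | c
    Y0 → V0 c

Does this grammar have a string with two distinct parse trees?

Only V0 is reachable from V0; ignoring the rest: Each reachable nonterminal has at most one production per leading terminal, and all productions are right-linear; the derivation is determined token-by-token.

Unambiguous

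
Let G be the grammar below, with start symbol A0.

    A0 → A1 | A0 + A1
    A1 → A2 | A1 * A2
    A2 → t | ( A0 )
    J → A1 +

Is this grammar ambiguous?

(J is unreachable from A0, so its rules don't affect L(A0).) This is a standard precedence ladder (A0 over A1 over A2), with each level left-recursive on its own operator ('+' at A0, '*' at A1). That structure is LR(1), hence unambiguous.

Unambiguous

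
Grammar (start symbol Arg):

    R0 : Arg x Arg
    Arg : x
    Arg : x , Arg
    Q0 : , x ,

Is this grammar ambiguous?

(R0, Q0 are unreachable from Arg, so their rules don't affect L(Arg).) The reachable grammar is A → atom sep A | atom. Each atom is followed by either the separator (recurse) or end-of-string (stop) — no choice point.

Unambiguous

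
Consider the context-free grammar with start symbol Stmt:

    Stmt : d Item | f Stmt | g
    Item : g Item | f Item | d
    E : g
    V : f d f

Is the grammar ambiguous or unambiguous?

Unambiguous

(E, V are unreachable from Stmt, so their rules don't affect L(Stmt).) Each reachable nonterminal has at most one production per leading terminal, and all productions are right-linear; the derivation is determined token-by-token.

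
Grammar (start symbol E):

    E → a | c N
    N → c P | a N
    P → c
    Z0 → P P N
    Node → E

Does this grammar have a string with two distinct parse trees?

(Z0, Node are unreachable from E, so their rules don't affect L(E).) The reachable rules are right-linear with at most one rule per (nonterminal, next-terminal) pair. Each input token forces the next rule, so parsing is deterministic.

Unambiguous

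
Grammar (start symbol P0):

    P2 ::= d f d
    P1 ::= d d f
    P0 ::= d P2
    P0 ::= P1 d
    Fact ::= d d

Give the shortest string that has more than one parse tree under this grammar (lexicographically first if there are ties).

d d f d

length 4: d d f d has 2 parse trees

Two derivations of d d f d:
  P0 ⇒ d P2 ⇒ d d f d
  P0 ⇒ P1 d ⇒ d d f d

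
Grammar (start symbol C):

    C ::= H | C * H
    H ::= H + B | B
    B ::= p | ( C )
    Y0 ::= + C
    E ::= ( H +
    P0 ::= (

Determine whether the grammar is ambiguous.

Unambiguous

(Y0, E, P0 are unreachable from C, so their rules don't affect L(C).) C → C * H | H  ;  H → H + B | B  — a left-associative chain with B at the bottom. Each string factors uniquely by precedence.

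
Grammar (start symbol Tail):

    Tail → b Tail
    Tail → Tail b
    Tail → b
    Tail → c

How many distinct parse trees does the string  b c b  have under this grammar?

2

Parse trees for b c b:
  [Tail b [Tail [Tail c] b]]
  [Tail [Tail b [Tail c]] b]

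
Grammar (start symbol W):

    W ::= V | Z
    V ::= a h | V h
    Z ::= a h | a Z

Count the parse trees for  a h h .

Parse trees for a h h:
  [W [V [V a h] h]]

1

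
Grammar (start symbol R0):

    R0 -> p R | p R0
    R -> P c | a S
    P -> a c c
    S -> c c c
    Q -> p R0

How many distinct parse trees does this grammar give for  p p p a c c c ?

2

Parse trees for p p p a c c c:
  [R0 p [R0 p [R0 p [R [P a c c] c]]]]
  [R0 p [R0 p [R0 p [R a [S c c c]]]]]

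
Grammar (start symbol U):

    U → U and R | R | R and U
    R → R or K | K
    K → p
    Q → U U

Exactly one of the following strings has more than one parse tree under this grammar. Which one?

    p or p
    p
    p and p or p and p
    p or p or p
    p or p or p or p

p and p or p and p

p or p: 1 tree
p: 1 tree
p and p or p and p: 4 trees
p or p or p: 1 tree
p or p or p or p: 1 tree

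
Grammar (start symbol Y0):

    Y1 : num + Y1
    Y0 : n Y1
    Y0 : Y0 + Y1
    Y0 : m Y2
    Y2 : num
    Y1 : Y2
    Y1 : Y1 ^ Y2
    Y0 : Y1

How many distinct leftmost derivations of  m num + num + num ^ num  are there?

3

Parse trees for m num + num + num ^ num:
  [Y0 [Y0 m [Y2 num]] + [Y1 num + [Y1 [Y1 [Y2 num]] ^ [Y2 num]]]]
  [Y0 [Y0 m [Y2 num]] + [Y1 [Y1 num + [Y1 [Y2 num]]] ^ [Y2 num]]]
  [Y0 [Y0 [Y0 m [Y2 num]] + [Y1 [Y2 num]]] + [Y1 [Y1 [Y2 num]] ^ [Y2 num]]]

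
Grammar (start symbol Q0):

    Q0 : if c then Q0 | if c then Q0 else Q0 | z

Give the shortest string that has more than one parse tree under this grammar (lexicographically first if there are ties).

length 1: no string has ≥2 trees
length 4: no string has ≥2 trees
length 6: no string has ≥2 trees
length 7: no string has ≥2 trees
length 9: if c then if c then z else z has 2 parse trees

Two derivations of if c then if c then z else z:
  Q0 ⇒ if c then Q0 ⇒ if c then if c then Q0 else Q0 ⇒ if c then if c then z else Q0 ⇒ if c then if c then z else z
  Q0 ⇒ if c then Q0 else Q0 ⇒ if c then if c then Q0 else Q0 ⇒ if c then if c then z else Q0 ⇒ if c then if c then z else z

if c then if c then z else z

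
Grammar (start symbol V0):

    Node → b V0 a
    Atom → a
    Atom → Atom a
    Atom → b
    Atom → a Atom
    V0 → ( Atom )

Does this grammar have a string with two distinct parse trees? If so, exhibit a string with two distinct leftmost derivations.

Ambiguous

Witness: ( a a )

Derivation 1: V0 ⇒ ( Atom ) ⇒ ( Atom a ) ⇒ ( a a )
Derivation 2: V0 ⇒ ( Atom ) ⇒ ( a Atom ) ⇒ ( a a )

Two distinct leftmost derivations for the same string.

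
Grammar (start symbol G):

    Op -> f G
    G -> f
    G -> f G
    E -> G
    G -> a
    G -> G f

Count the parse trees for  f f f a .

1

Parse trees for f f f a:
  [G f [G f [G f [G a]]]]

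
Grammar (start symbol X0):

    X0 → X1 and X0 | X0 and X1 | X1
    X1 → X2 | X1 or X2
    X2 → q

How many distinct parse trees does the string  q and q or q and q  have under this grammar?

4

Parse trees for q and q or q and q:
  [X0 [X1 [X2 q]] and [X0 [X1 [X1 [X2 q]] or [X2 q]] and [X0 [X1 [X2 q]]]]]
  [X0 [X1 [X2 q]] and [X0 [X0 [X1 [X1 [X2 q]] or [X2 q]]] and [X1 [X2 q]]]]
  [X0 [X0 [X1 [X2 q]] and [X0 [X1 [X1 [X2 q]] or [X2 q]]]] and [X1 [X2 q]]]
  [X0 [X0 [X0 [X1 [X2 q]]] and [X1 [X1 [X2 q]] or [X2 q]]] and [X1 [X2 q]]]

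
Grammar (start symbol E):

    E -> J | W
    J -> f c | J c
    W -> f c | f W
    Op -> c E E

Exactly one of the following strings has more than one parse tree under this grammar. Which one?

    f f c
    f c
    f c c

f f c: 1 tree
f c: 2 trees
f c c: 1 tree

f c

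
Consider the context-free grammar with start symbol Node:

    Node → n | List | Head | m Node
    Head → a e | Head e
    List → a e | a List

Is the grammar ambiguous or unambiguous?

Witness: a e

Derivation 1: Node ⇒ List ⇒ a e
Derivation 2: Node ⇒ Head ⇒ a e

Two distinct leftmost derivations for the same string.

Ambiguous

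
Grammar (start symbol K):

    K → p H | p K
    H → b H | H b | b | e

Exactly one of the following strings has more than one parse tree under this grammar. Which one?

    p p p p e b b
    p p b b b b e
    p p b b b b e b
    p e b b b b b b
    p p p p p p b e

p p b b b b e b

p p p p e b b: 1 tree
p p b b b b e: 1 tree
p p b b b b e b: 5 trees
p e b b b b b b: 1 tree
p p p p p p b e: 1 tree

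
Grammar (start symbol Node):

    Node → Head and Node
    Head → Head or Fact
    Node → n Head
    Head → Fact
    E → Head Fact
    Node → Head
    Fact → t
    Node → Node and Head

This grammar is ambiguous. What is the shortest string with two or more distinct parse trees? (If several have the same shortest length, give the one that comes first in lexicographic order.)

length 1: no string has ≥2 trees
length 2: no string has ≥2 trees
length 3: t and t has 2 parse trees

Two derivations of t and t:
  Node ⇒ Head and Node ⇒ Fact and Node ⇒ t and Node ⇒ t and Head ⇒ t and Fact ⇒ t and t
  Node ⇒ Node and Head ⇒ Head and Head ⇒ Fact and Head ⇒ t and Head ⇒ t and Fact ⇒ t and t

t and t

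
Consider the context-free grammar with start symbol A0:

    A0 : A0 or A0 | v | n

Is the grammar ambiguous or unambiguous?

Ambiguous

Witness: n or n or n

Derivation 1: A0 ⇒ A0 or A0 ⇒ A0 or A0 or A0 ⇒ n or A0 or A0 ⇒ n or n or A0 ⇒ n or n or n
Derivation 2: A0 ⇒ A0 or A0 ⇒ n or A0 ⇒ n or A0 or A0 ⇒ n or n or A0 ⇒ n or n or n

Two distinct leftmost derivations for the same string.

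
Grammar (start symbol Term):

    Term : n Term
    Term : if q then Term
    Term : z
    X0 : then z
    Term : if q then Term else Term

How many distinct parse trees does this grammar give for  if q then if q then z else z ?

2

Parse trees for if q then if q then z else z:
  [Term if q then [Term if q then [Term z] else [Term z]]]
  [Term if q then [Term if q then [Term z]] else [Term z]]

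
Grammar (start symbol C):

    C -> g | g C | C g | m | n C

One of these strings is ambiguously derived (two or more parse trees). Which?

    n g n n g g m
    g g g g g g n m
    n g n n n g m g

n g n n n g m g

n g n n g g m: 1 tree
g g g g g g n m: 1 tree
n g n n n g m g: 7 trees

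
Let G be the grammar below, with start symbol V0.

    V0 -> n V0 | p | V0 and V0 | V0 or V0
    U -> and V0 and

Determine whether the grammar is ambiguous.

Ambiguous

Witness: n p and p

Derivation 1: V0 ⇒ n V0 ⇒ n V0 and V0 ⇒ n p and V0 ⇒ n p and p
Derivation 2: V0 ⇒ V0 and V0 ⇒ n V0 and V0 ⇒ n p and V0 ⇒ n p and p

Two distinct leftmost derivations for the same string.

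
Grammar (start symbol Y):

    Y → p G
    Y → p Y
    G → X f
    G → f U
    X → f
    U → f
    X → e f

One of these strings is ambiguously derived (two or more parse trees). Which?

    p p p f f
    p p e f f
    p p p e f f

p p p f f

p p p f f: 2 trees
p p e f f: 1 tree
p p p e f f: 1 tree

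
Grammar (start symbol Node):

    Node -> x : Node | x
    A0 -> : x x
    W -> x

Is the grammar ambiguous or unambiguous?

Unambiguous

Only Node is reachable from Node; ignoring the rest: Right-recursive list with a separator: after each atom, whether the separator follows determines the rule. One parse per string.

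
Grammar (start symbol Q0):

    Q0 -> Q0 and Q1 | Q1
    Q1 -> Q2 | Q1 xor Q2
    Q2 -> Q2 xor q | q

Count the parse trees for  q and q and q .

Parse trees for q and q and q:
  [Q0 [Q0 [Q0 [Q1 [Q2 q]]] and [Q1 [Q2 q]]] and [Q1 [Q2 q]]]

1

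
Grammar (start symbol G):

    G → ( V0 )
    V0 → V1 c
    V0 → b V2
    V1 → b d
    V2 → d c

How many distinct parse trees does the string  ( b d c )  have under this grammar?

Parse trees for ( b d c ):
  [G ( [V0 [V1 b d] c] )]
  [G ( [V0 b [V2 d c]] )]

2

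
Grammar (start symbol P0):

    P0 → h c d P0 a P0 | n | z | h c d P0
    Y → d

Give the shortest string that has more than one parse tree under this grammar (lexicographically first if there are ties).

length 1: no string has ≥2 trees
length 4: no string has ≥2 trees
length 6: no string has ≥2 trees
length 7: no string has ≥2 trees
length 9: h c d h c d n a n has 2 parse trees

Two derivations of h c d h c d n a n:
  P0 ⇒ h c d P0 a P0 ⇒ h c d h c d P0 a P0 ⇒ h c d h c d n a P0 ⇒ h c d h c d n a n
  P0 ⇒ h c d P0 ⇒ h c d h c d P0 a P0 ⇒ h c d h c d n a P0 ⇒ h c d h c d n a n

h c d h c d n a n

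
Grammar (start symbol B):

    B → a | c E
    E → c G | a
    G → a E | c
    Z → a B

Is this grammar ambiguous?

(Z is unreachable from B, so its rules don't affect L(B).) Each reachable nonterminal has at most one production per leading terminal, and all productions are right-linear; the derivation is determined token-by-token.

Unambiguous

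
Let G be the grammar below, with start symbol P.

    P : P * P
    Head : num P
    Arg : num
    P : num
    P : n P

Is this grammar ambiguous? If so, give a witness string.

Ambiguous

Witness: n num * num

Derivation 1: P ⇒ P * P ⇒ n P * P ⇒ n num * P ⇒ n num * num
Derivation 2: P ⇒ n P ⇒ n P * P ⇒ n num * P ⇒ n num * num

Two distinct leftmost derivations for the same string.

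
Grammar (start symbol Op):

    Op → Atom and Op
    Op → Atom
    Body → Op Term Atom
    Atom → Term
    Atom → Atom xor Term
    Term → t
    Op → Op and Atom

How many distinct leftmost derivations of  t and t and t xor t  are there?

Parse trees for t and t and t xor t:
  [Op [Atom [Term t]] and [Op [Atom [Term t]] and [Op [Atom [Atom [Term t]] xor [Term t]]]]]
  [Op [Atom [Term t]] and [Op [Op [Atom [Term t]]] and [Atom [Atom [Term t]] xor [Term t]]]]
  [Op [Op [Atom [Term t]] and [Op [Atom [Term t]]]] and [Atom [Atom [Term t]] xor [Term t]]]
  [Op [Op [Op [Atom [Term t]]] and [Atom [Term t]]] and [Atom [Atom [Term t]] xor [Term t]]]

4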